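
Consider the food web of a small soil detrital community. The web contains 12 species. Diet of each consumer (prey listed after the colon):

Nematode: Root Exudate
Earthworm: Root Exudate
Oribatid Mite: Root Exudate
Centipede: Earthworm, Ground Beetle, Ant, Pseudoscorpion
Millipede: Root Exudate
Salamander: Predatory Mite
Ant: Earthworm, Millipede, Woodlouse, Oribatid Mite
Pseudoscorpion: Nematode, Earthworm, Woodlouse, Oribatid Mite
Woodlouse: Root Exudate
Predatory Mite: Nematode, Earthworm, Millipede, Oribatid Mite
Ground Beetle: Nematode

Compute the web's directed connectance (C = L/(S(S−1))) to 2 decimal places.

C = 0.17

The web has S = 12 species and L = 23 feeding links.
C = L / (S(S−1)) = 23 / 132 = 0.1742 ≈ 0.17.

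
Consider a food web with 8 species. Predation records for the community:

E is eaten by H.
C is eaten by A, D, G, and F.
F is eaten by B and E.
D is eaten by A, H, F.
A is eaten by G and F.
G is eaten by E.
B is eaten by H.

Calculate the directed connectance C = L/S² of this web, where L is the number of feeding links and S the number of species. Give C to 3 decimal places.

C = 0.219

The web has S = 8 species and L = 14 feeding links.
C = L / S² = 14 / 64 = 0.2188 ≈ 0.219.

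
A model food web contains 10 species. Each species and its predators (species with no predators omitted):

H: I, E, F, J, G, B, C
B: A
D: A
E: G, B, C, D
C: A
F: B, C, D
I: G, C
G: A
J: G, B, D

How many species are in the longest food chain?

4 species

One longest chain: H → E → D → A.
It has 4 species and 3 links.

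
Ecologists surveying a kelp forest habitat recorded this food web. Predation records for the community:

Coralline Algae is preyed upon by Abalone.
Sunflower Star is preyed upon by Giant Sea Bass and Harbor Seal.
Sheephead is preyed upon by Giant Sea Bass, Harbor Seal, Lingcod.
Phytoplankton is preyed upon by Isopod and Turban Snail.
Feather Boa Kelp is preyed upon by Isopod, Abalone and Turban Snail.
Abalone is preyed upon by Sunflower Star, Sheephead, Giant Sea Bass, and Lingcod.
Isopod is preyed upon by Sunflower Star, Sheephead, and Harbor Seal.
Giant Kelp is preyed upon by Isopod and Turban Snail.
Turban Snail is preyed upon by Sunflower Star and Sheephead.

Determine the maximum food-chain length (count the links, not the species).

3 links

One longest chain: Feather Boa Kelp → Turban Snail → Sheephead → Giant Sea Bass.
It has 4 species and 3 links.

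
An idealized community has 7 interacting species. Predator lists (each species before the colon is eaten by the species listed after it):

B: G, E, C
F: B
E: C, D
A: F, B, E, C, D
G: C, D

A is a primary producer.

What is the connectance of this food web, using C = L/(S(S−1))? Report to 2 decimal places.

The web has S = 7 species and L = 13 feeding links.
C = L / (S(S−1)) = 13 / 42 = 0.3095 ≈ 0.31.

C = 0.31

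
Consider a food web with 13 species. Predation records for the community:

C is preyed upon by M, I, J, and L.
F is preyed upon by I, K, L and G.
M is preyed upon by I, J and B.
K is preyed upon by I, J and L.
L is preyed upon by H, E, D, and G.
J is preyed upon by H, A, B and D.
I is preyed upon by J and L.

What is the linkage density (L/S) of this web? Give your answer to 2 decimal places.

L/S = 1.85

There are L = 24 links among S = 13 species.
L/S = 24/13 = 1.8462 ≈ 1.85.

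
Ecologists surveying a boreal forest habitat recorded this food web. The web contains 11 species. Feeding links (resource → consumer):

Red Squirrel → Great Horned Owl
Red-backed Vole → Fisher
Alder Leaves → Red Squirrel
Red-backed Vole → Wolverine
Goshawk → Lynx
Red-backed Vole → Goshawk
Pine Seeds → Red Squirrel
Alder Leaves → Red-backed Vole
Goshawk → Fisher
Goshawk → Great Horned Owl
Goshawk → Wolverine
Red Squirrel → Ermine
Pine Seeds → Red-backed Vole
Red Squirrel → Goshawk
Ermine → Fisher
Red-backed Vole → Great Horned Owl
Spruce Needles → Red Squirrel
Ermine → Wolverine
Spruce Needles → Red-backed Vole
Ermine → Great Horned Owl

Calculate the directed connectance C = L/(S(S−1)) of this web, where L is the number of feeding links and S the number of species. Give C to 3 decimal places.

C = 0.182

The web has S = 11 species and L = 20 feeding links.
C = L / (S(S−1)) = 20 / 110 = 0.1818 ≈ 0.182.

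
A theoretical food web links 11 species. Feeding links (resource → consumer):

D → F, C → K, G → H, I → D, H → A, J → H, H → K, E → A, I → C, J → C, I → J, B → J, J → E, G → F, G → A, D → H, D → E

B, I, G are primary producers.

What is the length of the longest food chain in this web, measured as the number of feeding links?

3 links

One longest chain: B → J → H → A.
It has 4 species and 3 links.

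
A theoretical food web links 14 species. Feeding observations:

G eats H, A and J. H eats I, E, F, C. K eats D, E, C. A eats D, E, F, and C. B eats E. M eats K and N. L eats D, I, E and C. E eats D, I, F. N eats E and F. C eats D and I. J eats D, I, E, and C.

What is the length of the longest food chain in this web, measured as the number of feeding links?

One longest chain: I → C → J → G.
It has 4 species and 3 links.

3 links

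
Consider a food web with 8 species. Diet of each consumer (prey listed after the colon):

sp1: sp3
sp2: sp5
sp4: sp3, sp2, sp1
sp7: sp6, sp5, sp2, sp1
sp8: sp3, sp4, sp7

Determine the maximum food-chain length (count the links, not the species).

3 links

One longest chain: sp5 → sp2 → sp4 → sp8.
It has 4 species and 3 links.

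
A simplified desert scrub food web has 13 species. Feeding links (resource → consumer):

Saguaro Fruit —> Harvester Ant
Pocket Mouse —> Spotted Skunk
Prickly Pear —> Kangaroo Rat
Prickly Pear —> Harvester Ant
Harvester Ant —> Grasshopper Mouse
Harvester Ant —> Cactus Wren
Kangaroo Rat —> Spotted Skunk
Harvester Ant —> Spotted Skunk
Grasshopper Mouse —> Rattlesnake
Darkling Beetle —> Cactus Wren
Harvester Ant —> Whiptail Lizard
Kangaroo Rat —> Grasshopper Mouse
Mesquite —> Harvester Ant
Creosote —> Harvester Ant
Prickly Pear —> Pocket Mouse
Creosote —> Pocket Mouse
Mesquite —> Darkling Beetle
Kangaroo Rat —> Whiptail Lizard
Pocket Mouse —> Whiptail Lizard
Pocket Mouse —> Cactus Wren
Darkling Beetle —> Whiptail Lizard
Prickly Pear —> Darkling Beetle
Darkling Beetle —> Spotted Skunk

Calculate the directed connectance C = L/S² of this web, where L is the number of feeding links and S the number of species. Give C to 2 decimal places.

The web has S = 13 species and L = 23 feeding links.
C = L / S² = 23 / 169 = 0.1361 ≈ 0.14.

C = 0.14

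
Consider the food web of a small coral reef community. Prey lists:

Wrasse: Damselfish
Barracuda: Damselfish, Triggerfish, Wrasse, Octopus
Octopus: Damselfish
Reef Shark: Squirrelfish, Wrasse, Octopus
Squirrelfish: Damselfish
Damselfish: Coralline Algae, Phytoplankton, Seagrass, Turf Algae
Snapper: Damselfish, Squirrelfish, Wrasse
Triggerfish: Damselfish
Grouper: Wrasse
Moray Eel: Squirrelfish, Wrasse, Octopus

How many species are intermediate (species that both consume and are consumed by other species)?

5

Intermediate species (has both prey and predators): Damselfish, Triggerfish, Squirrelfish, Wrasse, Octopus.
Count: 5.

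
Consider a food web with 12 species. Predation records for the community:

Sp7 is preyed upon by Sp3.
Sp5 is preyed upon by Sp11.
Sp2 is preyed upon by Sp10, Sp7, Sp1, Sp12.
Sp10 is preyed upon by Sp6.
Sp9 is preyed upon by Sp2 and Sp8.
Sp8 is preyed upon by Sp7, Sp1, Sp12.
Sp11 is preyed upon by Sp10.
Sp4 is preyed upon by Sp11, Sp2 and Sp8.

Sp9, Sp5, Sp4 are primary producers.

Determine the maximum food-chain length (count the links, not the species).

One longest chain: Sp9 → Sp8 → Sp7 → Sp3.
It has 4 species and 3 links.

3 links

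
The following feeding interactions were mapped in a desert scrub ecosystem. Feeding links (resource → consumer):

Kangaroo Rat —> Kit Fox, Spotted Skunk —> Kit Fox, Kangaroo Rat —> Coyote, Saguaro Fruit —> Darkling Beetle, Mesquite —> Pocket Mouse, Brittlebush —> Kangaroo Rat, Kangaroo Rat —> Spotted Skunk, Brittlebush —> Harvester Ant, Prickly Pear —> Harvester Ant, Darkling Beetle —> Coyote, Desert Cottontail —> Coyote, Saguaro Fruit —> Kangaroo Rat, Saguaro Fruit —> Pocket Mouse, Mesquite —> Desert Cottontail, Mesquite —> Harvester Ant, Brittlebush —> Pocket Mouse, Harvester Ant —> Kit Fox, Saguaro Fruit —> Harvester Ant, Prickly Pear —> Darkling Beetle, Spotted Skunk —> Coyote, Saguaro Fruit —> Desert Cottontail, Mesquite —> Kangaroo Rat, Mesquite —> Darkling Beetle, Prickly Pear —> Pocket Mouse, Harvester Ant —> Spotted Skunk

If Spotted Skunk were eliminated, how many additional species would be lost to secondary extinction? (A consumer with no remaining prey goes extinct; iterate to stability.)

Remove Spotted Skunk.
Every predator of it retains at least one other prey: Coyote still has Desert Cottontail, Kangaroo Rat, Darkling Beetle; Kit Fox still has Harvester Ant, Kangaroo Rat.
No consumer loses all prey, so no secondary extinctions occur.

0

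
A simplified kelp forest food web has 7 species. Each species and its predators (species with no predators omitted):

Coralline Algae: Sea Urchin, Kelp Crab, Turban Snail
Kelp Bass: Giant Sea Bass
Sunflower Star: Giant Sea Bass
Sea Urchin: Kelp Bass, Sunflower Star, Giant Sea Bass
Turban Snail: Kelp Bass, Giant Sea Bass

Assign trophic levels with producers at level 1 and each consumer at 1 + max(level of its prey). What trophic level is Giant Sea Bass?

Trophic level 4

Coralline Algae is a producer → level 1.
Sea Urchin eats Coralline Algae → level 2.
Kelp Bass eats Sea Urchin (level 2); other prey at levels: Turban Snail 2 → level 3.
Giant Sea Bass eats Kelp Bass (level 3); other prey at levels: Sea Urchin 2, Turban Snail 2, Sunflower Star 3 → level 4.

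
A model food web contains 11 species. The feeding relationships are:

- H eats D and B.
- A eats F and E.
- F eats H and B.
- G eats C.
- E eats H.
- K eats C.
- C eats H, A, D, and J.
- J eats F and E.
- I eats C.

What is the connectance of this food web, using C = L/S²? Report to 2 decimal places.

C = 0.13

The web has S = 11 species and L = 16 feeding links.
C = L / S² = 16 / 121 = 0.1322 ≈ 0.13.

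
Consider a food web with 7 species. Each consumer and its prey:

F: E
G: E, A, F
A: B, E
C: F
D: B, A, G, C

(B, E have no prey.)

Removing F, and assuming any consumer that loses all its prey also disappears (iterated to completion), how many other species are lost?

1

Remove F.
Round 1: C (all prey gone) → extinct.
No further losses. Total secondary extinctions: 1.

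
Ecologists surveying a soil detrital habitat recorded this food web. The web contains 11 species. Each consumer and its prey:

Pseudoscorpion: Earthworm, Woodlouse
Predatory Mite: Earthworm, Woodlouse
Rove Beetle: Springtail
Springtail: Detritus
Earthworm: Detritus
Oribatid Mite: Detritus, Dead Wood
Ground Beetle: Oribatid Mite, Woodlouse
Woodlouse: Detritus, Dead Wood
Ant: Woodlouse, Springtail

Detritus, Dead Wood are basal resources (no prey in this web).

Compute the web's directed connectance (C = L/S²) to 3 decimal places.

C = 0.124

The web has S = 11 species and L = 15 feeding links.
C = L / S² = 15 / 121 = 0.1240 ≈ 0.124.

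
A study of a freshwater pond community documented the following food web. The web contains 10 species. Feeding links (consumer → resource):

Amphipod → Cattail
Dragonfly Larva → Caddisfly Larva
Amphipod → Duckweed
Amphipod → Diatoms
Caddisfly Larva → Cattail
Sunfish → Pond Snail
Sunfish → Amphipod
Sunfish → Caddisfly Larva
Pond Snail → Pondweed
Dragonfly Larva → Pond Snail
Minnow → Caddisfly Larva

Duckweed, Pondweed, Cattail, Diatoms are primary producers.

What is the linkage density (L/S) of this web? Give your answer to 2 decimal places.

L/S = 1.10

There are L = 11 links among S = 10 species.
L/S = 11/10 = 1.1000 ≈ 1.10.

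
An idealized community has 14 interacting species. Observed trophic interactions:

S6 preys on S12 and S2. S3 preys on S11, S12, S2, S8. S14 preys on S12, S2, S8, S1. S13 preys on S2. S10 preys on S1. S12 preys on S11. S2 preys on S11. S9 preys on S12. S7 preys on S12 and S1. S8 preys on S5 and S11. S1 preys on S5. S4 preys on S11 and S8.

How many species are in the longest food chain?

One longest chain: S5 → S1 → S10.
It has 3 species and 2 links.

3 species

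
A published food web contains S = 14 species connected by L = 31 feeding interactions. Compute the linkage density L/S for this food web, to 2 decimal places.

There are L = 31 links among S = 14 species.
L/S = 31/14 = 2.2143 ≈ 2.21.

L/S = 2.21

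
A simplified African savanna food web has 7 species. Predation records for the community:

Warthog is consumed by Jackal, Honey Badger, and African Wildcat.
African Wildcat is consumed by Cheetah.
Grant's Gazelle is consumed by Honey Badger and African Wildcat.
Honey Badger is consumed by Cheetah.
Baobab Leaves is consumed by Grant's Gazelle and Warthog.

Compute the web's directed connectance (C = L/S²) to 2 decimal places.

C = 0.18

The web has S = 7 species and L = 9 feeding links.
C = L / S² = 9 / 49 = 0.1837 ≈ 0.18.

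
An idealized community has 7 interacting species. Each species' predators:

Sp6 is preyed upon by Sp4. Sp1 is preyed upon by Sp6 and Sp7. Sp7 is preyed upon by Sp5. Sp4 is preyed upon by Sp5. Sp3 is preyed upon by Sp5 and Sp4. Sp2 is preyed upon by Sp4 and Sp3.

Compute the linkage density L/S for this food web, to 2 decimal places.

There are L = 9 links among S = 7 species.
L/S = 9/7 = 1.2857 ≈ 1.29.

L/S = 1.29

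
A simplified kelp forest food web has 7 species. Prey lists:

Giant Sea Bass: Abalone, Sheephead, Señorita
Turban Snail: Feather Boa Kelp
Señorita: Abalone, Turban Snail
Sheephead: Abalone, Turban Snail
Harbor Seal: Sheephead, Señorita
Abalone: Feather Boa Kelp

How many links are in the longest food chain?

3 links

One longest chain: Feather Boa Kelp → Abalone → Sheephead → Harbor Seal.
It has 4 species and 3 links.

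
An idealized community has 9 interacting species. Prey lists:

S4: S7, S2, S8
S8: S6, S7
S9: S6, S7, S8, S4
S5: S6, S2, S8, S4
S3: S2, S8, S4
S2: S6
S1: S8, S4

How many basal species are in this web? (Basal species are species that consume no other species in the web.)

Basal species (no prey listed): S6, S7.
Count: 2.

2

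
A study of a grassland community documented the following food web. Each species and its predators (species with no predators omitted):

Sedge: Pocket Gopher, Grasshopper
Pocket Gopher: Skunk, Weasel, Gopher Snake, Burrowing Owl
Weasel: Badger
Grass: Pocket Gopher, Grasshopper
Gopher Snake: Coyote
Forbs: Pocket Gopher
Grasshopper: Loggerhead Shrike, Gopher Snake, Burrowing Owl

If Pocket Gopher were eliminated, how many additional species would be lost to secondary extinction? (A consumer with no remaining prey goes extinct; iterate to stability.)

3

Remove Pocket Gopher.
Round 1: Skunk (all prey gone), Weasel (all prey gone) → extinct.
Round 2: Badger (all prey gone) → extinct.
No further losses. Total secondary extinctions: 3.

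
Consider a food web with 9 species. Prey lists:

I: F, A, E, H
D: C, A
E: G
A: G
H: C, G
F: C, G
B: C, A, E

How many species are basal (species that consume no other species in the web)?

2

Basal species (no prey listed): C, G.
Count: 2.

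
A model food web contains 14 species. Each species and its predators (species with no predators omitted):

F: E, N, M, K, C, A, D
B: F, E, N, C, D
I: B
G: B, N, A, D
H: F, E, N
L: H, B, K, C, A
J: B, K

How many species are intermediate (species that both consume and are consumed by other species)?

3

Intermediate species (has both prey and predators): H, B, F.
Count: 3.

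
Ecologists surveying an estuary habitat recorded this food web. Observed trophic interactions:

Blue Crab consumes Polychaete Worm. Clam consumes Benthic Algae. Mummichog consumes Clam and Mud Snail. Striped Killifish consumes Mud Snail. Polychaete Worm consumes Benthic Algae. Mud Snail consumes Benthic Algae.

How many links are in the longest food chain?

One longest chain: Benthic Algae → Mud Snail → Striped Killifish.
It has 3 species and 2 links.

2 links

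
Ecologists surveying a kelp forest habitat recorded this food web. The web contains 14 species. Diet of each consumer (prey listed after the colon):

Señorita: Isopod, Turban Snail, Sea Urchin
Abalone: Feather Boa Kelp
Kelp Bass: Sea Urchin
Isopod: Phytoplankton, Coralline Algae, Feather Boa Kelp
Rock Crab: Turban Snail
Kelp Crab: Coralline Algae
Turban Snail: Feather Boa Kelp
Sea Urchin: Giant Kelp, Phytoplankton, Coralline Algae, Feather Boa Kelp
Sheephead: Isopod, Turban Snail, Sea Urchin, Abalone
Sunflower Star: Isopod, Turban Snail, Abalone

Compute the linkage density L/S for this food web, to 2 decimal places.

There are L = 22 links among S = 14 species.
L/S = 22/14 = 1.5714 ≈ 1.57.

L/S = 1.57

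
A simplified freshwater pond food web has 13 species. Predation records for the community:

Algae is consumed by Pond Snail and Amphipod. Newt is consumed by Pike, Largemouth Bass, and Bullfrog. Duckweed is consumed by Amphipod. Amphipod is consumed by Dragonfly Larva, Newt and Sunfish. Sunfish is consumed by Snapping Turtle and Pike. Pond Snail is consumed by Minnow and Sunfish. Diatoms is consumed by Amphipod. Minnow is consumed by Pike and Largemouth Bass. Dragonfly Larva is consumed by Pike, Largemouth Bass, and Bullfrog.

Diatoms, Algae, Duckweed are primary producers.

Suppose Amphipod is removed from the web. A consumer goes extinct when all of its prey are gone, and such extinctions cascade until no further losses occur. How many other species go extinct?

Remove Amphipod.
Round 1: Dragonfly Larva (all prey gone), Newt (all prey gone) → extinct.
Round 2: Bullfrog (all prey gone) → extinct.
No further losses. Total secondary extinctions: 3.

3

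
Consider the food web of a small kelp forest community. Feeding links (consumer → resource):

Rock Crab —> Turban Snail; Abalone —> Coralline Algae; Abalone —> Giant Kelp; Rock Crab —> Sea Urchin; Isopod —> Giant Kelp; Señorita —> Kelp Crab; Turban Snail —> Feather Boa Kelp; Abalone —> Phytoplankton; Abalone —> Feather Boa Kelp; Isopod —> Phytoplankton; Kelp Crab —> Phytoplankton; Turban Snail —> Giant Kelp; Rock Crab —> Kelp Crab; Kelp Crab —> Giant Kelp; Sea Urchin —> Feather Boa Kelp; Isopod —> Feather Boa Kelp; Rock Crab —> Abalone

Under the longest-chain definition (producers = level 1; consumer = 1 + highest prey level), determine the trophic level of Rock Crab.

Coralline Algae is a producer → level 1.
Abalone eats Coralline Algae (level 1); other prey at levels: Giant Kelp 1, Phytoplankton 1, Feather Boa Kelp 1 → level 2.
Rock Crab eats Abalone (level 2); other prey at levels: Sea Urchin 2, Kelp Crab 2, Turban Snail 2 → level 3.

Trophic level 3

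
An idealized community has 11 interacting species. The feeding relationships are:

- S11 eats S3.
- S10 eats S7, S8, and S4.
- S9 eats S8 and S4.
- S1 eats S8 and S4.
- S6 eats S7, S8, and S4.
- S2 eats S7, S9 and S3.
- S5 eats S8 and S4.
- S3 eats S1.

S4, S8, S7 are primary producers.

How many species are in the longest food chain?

One longest chain: S4 → S1 → S3 → S11.
It has 4 species and 3 links.

4 species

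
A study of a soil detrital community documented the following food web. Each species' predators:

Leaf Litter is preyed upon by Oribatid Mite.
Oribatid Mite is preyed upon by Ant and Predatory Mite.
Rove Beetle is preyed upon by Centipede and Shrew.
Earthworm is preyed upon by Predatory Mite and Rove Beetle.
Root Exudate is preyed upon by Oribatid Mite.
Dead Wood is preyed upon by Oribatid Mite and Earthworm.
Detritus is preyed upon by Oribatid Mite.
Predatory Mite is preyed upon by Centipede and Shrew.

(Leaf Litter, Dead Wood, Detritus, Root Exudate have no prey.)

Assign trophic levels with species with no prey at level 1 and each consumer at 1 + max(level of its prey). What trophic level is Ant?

Leaf Litter has no prey (basal) → level 1.
Oribatid Mite eats Leaf Litter (level 1); other prey at levels: Dead Wood 1, Detritus 1, Root Exudate 1 → level 2.
Ant eats Oribatid Mite → level 3.

Trophic level 3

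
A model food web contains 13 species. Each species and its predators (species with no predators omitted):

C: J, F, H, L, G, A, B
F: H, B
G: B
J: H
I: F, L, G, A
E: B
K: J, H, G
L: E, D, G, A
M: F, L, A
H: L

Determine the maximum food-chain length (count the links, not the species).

One longest chain: K → J → H → L → E → B.
It has 6 species and 5 links.

5 links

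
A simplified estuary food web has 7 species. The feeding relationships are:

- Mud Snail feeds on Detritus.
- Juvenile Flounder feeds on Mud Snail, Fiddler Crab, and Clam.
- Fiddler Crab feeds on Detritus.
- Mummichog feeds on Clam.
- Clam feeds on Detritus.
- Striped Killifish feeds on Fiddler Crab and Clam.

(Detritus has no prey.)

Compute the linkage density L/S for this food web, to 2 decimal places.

L/S = 1.29

There are L = 9 links among S = 7 species.
L/S = 9/7 = 1.2857 ≈ 1.29.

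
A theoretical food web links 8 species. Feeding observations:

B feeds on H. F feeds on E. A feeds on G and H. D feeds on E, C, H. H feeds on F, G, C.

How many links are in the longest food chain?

3 links

One longest chain: E → F → H → A.
It has 4 species and 3 links.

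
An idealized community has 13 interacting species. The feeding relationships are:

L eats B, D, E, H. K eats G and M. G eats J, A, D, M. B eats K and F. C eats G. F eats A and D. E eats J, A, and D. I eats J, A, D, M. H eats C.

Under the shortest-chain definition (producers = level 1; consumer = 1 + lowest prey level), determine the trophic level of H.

J is a producer → level 1.
G eats J → level 2.
C eats G → level 3.
H eats C → level 4.
No prey of H is below level 3, so 4 is the minimum.

Trophic level 4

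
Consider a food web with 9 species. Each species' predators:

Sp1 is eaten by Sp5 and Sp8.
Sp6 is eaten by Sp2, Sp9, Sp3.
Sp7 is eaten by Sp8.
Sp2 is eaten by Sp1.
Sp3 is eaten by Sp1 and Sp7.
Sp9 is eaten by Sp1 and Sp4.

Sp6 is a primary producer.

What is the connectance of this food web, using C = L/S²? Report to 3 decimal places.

The web has S = 9 species and L = 11 feeding links.
C = L / S² = 11 / 81 = 0.1358 ≈ 0.136.

C = 0.136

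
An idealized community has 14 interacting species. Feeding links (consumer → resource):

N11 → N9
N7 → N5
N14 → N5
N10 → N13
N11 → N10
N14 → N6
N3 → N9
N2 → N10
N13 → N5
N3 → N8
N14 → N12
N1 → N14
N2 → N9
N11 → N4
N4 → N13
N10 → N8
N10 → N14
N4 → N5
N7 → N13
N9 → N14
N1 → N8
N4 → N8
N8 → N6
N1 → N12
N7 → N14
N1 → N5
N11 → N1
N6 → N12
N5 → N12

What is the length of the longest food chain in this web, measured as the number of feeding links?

4 links

One longest chain: N12 → N6 → N8 → N4 → N11.
It has 5 species and 4 links.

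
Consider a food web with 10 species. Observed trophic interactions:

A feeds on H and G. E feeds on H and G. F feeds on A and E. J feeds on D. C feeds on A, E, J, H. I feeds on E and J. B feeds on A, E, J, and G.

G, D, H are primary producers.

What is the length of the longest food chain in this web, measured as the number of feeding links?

2 links

One longest chain: G → E → I.
It has 3 species and 2 links.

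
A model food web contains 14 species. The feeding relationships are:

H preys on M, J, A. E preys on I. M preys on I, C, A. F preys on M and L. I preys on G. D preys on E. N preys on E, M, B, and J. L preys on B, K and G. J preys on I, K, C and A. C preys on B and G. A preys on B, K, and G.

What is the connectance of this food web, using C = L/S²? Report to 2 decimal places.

The web has S = 14 species and L = 27 feeding links.
C = L / S² = 27 / 196 = 0.1378 ≈ 0.14.

C = 0.14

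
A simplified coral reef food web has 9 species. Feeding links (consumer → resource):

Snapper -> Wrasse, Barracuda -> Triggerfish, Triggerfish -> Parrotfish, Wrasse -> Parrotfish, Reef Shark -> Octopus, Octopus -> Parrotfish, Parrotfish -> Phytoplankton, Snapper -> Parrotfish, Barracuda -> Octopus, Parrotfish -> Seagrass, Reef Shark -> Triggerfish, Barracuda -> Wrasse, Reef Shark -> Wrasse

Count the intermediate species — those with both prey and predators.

Intermediate species (has both prey and predators): Parrotfish, Octopus, Wrasse, Triggerfish.
Count: 4.

4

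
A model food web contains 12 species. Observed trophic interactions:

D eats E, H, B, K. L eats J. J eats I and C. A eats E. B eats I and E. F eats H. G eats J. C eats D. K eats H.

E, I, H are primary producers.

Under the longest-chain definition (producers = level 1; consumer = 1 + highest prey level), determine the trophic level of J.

Trophic level 5

H is a producer → level 1.
K eats H → level 2.
D eats K (level 2); other prey at levels: E 1, H 1, B 2 → level 3.
C eats D → level 4.
J eats C (level 4); other prey at levels: I 1 → level 5.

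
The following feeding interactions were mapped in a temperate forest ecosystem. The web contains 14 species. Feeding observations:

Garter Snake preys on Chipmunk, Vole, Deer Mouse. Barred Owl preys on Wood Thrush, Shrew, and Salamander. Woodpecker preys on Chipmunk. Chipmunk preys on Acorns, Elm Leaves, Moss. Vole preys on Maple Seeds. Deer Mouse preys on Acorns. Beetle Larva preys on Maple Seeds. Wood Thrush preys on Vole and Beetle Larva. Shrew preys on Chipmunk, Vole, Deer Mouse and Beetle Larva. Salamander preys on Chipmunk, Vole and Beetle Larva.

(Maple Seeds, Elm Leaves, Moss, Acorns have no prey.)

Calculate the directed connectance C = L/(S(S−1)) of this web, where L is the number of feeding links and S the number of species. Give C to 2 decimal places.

The web has S = 14 species and L = 22 feeding links.
C = L / (S(S−1)) = 22 / 182 = 0.1209 ≈ 0.12.

C = 0.12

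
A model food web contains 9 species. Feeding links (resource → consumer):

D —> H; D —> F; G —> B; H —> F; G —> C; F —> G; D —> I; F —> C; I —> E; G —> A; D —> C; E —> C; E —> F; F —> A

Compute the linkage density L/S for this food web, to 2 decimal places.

L/S = 1.56

There are L = 14 links among S = 9 species.
L/S = 14/9 = 1.5556 ≈ 1.56.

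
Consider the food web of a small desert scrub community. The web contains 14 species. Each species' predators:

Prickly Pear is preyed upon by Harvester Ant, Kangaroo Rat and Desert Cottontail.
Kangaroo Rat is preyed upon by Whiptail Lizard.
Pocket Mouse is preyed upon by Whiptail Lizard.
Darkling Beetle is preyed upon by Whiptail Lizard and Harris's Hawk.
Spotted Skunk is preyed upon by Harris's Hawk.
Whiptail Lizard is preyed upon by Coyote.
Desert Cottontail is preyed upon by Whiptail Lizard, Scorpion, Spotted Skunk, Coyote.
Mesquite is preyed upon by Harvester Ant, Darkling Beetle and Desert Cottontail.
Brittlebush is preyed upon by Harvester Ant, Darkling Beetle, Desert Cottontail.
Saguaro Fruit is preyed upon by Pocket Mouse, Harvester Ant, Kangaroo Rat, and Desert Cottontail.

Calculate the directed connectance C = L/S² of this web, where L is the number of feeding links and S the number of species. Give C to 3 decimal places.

The web has S = 14 species and L = 23 feeding links.
C = L / S² = 23 / 196 = 0.1173 ≈ 0.117.

C = 0.117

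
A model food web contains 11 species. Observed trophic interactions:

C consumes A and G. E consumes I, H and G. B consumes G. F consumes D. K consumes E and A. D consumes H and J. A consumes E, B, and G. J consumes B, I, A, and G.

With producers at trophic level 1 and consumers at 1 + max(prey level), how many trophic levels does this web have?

6

Producers (level 1): I, H, G.
G → B → A → J → D → F gives F level 6.
No species has a prey at level 6, so no species reaches level 7.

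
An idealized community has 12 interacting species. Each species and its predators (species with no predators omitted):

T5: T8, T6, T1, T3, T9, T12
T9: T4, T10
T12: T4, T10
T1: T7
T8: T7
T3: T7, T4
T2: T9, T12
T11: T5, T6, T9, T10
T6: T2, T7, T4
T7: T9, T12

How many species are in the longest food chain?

One longest chain: T11 → T5 → T6 → T2 → T9 → T4.
It has 6 species and 5 links.

6 species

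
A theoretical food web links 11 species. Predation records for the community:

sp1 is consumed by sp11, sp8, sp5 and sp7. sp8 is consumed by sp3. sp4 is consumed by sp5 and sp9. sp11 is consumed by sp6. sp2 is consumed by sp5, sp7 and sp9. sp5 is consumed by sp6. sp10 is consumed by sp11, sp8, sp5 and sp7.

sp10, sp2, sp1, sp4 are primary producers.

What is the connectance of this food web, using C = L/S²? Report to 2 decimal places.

The web has S = 11 species and L = 16 feeding links.
C = L / S² = 16 / 121 = 0.1322 ≈ 0.13.

C = 0.13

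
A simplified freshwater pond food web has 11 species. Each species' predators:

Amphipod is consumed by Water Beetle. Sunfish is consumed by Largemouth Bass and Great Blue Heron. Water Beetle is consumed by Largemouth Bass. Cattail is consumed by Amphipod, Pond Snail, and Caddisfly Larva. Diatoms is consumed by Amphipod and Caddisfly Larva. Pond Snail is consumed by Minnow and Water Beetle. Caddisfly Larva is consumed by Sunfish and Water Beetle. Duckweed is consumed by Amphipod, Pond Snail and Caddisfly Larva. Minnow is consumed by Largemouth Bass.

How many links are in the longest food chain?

One longest chain: Cattail → Caddisfly Larva → Sunfish → Great Blue Heron.
It has 4 species and 3 links.

3 links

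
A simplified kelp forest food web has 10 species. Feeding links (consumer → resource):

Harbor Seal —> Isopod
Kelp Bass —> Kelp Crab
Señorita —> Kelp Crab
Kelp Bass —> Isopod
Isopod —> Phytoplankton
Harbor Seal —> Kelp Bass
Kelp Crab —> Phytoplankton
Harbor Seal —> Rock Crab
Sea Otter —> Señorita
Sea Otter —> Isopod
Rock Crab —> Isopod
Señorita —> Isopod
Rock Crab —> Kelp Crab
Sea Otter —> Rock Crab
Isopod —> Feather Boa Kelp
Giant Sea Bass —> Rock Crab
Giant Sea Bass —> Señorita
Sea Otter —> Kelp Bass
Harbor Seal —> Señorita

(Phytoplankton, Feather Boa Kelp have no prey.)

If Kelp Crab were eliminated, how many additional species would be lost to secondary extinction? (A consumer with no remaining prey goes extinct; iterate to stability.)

0

Remove Kelp Crab.
Every predator of it retains at least one other prey: Kelp Bass still has Isopod; Señorita still has Isopod; Rock Crab still has Isopod.
No consumer loses all prey, so no secondary extinctions occur.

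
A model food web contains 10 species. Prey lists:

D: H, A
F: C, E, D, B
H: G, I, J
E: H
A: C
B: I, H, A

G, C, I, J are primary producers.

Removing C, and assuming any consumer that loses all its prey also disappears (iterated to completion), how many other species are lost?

Remove C.
Round 1: A (all prey gone) → extinct.
No further losses. Total secondary extinctions: 1.

1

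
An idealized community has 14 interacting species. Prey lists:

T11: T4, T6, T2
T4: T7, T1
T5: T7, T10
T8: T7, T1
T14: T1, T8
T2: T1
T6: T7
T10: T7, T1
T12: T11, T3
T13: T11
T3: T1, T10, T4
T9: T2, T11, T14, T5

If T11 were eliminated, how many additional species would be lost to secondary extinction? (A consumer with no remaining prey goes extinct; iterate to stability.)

1

Remove T11.
Round 1: T13 (all prey gone) → extinct.
No further losses. Total secondary extinctions: 1.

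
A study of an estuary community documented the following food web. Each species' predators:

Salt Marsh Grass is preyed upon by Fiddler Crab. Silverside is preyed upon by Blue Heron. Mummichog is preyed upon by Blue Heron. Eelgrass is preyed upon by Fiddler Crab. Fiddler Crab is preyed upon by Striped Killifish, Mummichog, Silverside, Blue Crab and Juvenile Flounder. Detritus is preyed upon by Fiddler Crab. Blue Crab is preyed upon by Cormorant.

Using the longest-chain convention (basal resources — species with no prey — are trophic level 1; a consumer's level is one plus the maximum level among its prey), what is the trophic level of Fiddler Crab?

Trophic level 2

Eelgrass has no prey (basal) → level 1.
Fiddler Crab eats Eelgrass (level 1); other prey at levels: Salt Marsh Grass 1, Detritus 1 → level 2.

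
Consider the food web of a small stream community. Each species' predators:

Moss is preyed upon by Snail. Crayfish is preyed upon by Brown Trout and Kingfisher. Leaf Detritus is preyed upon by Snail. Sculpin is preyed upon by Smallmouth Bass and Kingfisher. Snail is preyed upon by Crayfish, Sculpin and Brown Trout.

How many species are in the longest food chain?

4 species

One longest chain: Moss → Snail → Sculpin → Kingfisher.
It has 4 species and 3 links.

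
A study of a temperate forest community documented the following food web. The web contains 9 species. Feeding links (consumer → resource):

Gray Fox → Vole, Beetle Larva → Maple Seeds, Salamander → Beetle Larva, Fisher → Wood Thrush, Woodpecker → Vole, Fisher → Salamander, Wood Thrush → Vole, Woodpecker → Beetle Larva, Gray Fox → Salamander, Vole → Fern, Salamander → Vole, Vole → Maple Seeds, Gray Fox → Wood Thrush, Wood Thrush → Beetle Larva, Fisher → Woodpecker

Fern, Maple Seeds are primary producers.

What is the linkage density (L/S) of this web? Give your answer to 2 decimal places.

There are L = 15 links among S = 9 species.
L/S = 15/9 = 1.6667 ≈ 1.67.

L/S = 1.67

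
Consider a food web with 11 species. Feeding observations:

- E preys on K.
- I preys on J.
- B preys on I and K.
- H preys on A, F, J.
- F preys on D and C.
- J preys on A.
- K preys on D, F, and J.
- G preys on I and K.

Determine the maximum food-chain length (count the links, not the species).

3 links

One longest chain: A → J → K → B.
It has 4 species and 3 links.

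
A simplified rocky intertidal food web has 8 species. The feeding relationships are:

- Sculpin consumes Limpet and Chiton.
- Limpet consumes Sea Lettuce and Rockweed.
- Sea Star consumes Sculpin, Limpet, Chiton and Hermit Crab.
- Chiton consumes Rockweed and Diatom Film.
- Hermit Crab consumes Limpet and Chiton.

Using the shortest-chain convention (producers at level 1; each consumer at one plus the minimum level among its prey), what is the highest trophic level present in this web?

Producers (level 1): Rockweed, Diatom Film, Sea Lettuce.
Following each consumer down to its lowest-level prey: Rockweed → Chiton → Sea Star (levels 1 through 3).
All prey of Sea Star (Chiton 2, Limpet 2, Hermit Crab 3, Sculpin 3) are at level 2 or above, so Sea Star is at level 1 + 2 = 3.
Every consumer has at least one prey at level 2 or below, so none exceeds level 3.

3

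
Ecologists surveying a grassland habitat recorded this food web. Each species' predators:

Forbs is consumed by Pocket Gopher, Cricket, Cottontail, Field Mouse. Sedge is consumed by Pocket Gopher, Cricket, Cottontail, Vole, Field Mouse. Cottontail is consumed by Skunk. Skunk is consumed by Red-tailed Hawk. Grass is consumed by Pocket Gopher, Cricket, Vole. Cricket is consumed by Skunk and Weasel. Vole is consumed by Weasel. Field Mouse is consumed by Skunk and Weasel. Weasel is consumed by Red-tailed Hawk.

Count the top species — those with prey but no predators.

Top species (has prey, but nothing eats it): Pocket Gopher, Red-tailed Hawk.
Count: 2.

2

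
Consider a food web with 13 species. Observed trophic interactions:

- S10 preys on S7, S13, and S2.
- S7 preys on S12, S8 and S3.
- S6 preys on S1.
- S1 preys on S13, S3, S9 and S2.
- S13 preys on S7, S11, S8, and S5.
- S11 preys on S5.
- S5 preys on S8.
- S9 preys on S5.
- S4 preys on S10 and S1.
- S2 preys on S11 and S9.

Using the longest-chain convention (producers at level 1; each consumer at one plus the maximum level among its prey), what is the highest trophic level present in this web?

6

Producers (level 1): S8, S3, S12.
S8 → S5 → S11 → S13 → S10 → S4 gives S4 level 6.
No species has a prey at level 6, so no species reaches level 7.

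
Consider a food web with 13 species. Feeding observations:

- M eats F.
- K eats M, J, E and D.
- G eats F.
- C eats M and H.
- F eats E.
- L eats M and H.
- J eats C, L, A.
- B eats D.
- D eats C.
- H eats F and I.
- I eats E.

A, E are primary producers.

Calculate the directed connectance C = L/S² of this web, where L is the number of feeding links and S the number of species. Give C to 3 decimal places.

The web has S = 13 species and L = 19 feeding links.
C = L / S² = 19 / 169 = 0.1124 ≈ 0.112.

C = 0.112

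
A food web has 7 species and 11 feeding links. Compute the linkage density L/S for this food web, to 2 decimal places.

L/S = 1.57

There are L = 11 links among S = 7 species.
L/S = 11/7 = 1.5714 ≈ 1.57.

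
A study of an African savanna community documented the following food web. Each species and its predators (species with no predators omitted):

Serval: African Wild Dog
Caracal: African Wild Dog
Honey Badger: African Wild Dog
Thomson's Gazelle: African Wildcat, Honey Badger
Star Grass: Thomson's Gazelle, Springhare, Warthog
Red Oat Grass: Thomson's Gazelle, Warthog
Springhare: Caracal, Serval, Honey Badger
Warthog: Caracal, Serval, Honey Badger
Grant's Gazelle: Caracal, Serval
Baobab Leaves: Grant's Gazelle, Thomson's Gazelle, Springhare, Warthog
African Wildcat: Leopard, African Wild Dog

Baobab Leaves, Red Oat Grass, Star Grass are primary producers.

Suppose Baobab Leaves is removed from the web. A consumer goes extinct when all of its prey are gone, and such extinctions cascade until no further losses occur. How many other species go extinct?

1

Remove Baobab Leaves.
Round 1: Grant's Gazelle (all prey gone) → extinct.
No further losses. Total secondary extinctions: 1.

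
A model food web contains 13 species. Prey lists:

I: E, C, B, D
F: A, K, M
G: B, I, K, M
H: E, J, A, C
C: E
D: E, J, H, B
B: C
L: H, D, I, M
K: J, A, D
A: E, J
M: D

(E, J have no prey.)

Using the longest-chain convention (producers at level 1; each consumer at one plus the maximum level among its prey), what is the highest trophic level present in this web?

6

Producers (level 1): E, J.
E → A → H → D → K → F gives F level 6.
No species has a prey at level 6, so no species reaches level 7.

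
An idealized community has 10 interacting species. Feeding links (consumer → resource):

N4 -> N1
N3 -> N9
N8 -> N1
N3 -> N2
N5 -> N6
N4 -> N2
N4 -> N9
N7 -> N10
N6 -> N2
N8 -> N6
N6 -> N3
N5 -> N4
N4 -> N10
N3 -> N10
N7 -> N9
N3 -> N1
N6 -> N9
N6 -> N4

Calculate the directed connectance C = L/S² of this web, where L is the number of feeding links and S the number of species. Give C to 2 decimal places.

The web has S = 10 species and L = 18 feeding links.
C = L / S² = 18 / 100 = 0.1800 ≈ 0.18.

C = 0.18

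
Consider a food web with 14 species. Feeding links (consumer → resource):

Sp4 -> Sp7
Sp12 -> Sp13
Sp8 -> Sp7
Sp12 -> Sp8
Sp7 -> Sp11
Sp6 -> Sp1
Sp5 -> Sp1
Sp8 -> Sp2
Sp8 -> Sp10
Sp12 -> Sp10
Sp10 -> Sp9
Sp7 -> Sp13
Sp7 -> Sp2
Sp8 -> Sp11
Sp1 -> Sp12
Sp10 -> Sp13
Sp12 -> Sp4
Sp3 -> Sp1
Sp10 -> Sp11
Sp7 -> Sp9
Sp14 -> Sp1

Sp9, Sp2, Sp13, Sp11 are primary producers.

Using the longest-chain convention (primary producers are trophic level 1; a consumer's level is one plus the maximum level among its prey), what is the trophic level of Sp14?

Trophic level 6

Sp9 is a producer → level 1.
Sp7 eats Sp9 (level 1); other prey at levels: Sp2 1, Sp13 1, Sp11 1 → level 2.
Sp4 eats Sp7 → level 3.
Sp12 eats Sp4 (level 3); other prey at levels: Sp13 1, Sp10 2, Sp8 3 → level 4.
Sp1 eats Sp12 → level 5.
Sp14 eats Sp1 → level 6.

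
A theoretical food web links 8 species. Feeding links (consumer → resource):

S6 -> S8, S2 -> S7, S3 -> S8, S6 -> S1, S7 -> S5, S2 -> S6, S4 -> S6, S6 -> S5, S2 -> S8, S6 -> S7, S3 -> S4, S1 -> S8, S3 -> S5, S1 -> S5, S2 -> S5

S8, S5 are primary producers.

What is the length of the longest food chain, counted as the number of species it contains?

One longest chain: S8 → S1 → S6 → S4 → S3.
It has 5 species and 4 links.

5 species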